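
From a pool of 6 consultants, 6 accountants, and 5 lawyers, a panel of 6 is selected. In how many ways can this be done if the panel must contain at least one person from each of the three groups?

10530

Unrestricted: C(17,6) = 12376 ways to pick any 6 of the 17.
Subtract selections that omit an entire group: no consultants → C(11,6) = 462; no accountants → C(11,6) = 462; no lawyers → C(12,6) = 924.
Add back selections omitting two groups (i.e. drawn from a single group): C(6,6) + C(6,6) + C(5,6) = 2.
By inclusion–exclusion: 12376 − 1848 + 2 = 10530.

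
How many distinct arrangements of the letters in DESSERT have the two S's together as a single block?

Treat the 2 copies of S as a single block. The multiset to arrange is then {SS, D, E, E, R, T}, 6 items in all.
That gives (6)!/(2!) = 360 arrangements.

360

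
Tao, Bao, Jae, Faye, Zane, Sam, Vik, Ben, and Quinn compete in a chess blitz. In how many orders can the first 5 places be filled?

This is an ordered selection of 5 from 9: P(9,5).
That gives 9 × 8 × 7 × 6 × 5 = 15120.

15120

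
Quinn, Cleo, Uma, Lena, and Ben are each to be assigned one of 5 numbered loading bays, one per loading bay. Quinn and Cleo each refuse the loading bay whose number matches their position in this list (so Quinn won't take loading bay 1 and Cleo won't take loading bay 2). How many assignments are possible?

78

Let Aᵢ (for i ∈ {1, 2}) be the placements that put person i in their forbidden loading bay. Any j of these fix j positions, leaving (5−j)! ways to fill the rest, and there are C(2,j) ways to pick which j.
By inclusion–exclusion, the number of valid placements is Σ_{j=0}^{2} (−1)^j C(2,j)·(5−j)!.
Computing: 120 − 48 + 6 = 78.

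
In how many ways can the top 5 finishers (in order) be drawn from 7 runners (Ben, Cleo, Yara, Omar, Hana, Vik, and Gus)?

2520

There are 7 choices for 1st place, 6 for 2nd, and so on down to 3 for position 5.
That gives 7 × 6 × 5 × 4 × 3 = 2520.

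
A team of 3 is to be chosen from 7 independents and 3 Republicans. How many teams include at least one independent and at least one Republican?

84

Total 3-person selections from all 10: C(10,3) = 120.
Subtract selections that omit an entire group: no independents → C(3,3) = 1; no Republicans → C(7,3) = 35.
Both groups omitted at once is impossible, so 120 − 36 = 84.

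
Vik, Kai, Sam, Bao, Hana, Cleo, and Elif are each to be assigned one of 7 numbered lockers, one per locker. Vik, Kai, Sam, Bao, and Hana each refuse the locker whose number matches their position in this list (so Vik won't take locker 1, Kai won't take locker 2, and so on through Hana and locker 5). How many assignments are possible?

2428

Let Aᵢ (for 1 ≤ i ≤ 5) be the placements that put person i in their forbidden locker. Any j of these fix j positions, leaving (7−j)! ways to fill the rest, and there are C(5,j) ways to pick which j.
By inclusion–exclusion, the number of valid placements is Σ_{j=0}^{5} (−1)^j C(5,j)·(7−j)!.
Computing: 5040 − 3600 + 1200 − 240 + 30 − 2 = 2428.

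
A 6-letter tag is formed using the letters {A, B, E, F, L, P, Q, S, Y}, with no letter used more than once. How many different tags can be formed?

60480

This is a permutation of 6 out of 9: P(9,6) = 9!/3!.
That product is 9 × 8 × 7 × 6 × 5 × 4 = 60480.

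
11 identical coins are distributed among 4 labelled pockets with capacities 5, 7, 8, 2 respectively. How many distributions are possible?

By stars and bars, unrestricted non-negative solutions to x_1+…+x_4 = 11 number C(11+3,3) = 364.
Subtract solutions that violate a single cap (substitute x_i' = x_i − (cap_i+1)): x_1 ≥ 6 gives C(8,3) = 56; x_2 ≥ 8 gives C(6,3) = 20; x_3 ≥ 9 gives C(5,3) = 10; x_4 ≥ 3 gives C(11,3) = 165. Together 251.
Add back pairs where two caps are both exceeded: 0 + 0 + 10 + 0 + 1 + 0 = 11.
By inclusion–exclusion the count is 364 − 251 + 11 = 124.

124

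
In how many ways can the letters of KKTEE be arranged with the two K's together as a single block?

12

Treat the 2 copies of K as a single block. The multiset to arrange is then {KK, E, E, T}, 4 items in all.
That gives (4)!/(2!) = 12 arrangements.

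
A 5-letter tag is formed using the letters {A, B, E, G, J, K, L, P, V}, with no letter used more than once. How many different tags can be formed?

15120

Choose and order 5 of the 9 symbols: the first letter has 9 options, the next 8, and so on down to 5.
That product is 9 × 8 × 7 × 6 × 5 = 15120.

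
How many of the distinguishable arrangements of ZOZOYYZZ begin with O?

With the first slot taken by O, it remains to arrange the other 7 letters (ZZOYYZZ).
Those 7 letters have Y appearing twice and Z appearing 4 times, giving (7)!/(4!·2!) = 105.

105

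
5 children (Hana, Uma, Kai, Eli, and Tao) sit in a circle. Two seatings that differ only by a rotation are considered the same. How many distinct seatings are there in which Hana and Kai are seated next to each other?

Glue Hana and Kai into a block (2 internal orders). Seating 4 units around a circle gives (3)! arrangements.
So 2 × (3)! = 2 × 6 = 12.

12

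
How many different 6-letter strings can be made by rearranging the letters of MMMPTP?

60

The 6 letters of MMMPTP have repeats: M appearing 3 times and P appearing twice.
So there are 6! / (3!·2!) = 60 distinguishable arrangements.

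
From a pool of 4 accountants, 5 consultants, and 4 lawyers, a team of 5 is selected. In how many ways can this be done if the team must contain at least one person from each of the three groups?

980

With no constraint there are C(13,5) = 1287 possible selections.
Subtract selections that omit an entire group: no accountants → C(9,5) = 126; no consultants → C(8,5) = 56; no lawyers → C(9,5) = 126.
Add back selections omitting two groups (i.e. drawn from a single group): C(4,5) + C(5,5) + C(4,5) = 1.
By inclusion–exclusion: 1287 − 308 + 1 = 980.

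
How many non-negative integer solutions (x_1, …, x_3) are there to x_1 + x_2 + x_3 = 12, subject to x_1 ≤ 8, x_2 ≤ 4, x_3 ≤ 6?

Without the upper bounds there are C(14,2) = 91 ways to split 12 among 3 variables.
Subtract solutions that violate a single cap (substitute x_i' = x_i − (cap_i+1)): x_1 ≥ 9 gives C(5,2) = 10; x_2 ≥ 5 gives C(9,2) = 36; x_3 ≥ 7 gives C(7,2) = 21. Together 67.
Add back pairs where two caps are both exceeded: 0 + 0 + 1 = 1.
By inclusion–exclusion the count is 91 − 67 + 1 = 25.

25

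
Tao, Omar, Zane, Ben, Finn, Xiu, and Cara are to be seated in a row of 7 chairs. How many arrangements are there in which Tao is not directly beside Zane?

3600

Of the 7! = 5040 arrangements, those with Tao and Zane adjacent number 2 × 6! = 1440 (treat the pair as a block with 2 internal orders).
Complementary counting: 5040 − 1440 = 3600.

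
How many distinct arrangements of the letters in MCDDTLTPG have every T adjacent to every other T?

20160

Treat the 2 copies of T as a single block. The multiset to arrange is then {TT, C, D, D, G, L, M, P}, 8 items in all.
That gives (8)!/(2!) = 20160 arrangements.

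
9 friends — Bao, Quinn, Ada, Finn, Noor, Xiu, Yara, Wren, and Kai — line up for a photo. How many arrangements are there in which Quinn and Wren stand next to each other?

80640

Glue Quinn and Wren into one block (2 internal orders), leaving 8 units to arrange in a row.
That gives 2 × 8! = 2 × 40320 = 80640.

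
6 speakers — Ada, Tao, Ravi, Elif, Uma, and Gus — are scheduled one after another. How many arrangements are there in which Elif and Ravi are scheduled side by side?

Place the 4 others and the Elif-Ravi pair as 5 objects in a line; the pair has 2 internal arrangements.
That gives 2 × 5! = 2 × 120 = 240.

240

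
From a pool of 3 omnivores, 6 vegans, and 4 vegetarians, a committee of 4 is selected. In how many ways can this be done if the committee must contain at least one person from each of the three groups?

Total 4-person selections from all 13: C(13,4) = 715.
Selections missing a whole group: no omnivores → C(10,4) = 210; no vegans → C(7,4) = 35; no vegetarians → C(9,4) = 126.
Add back selections omitting two groups (i.e. drawn from a single group): C(3,4) + C(6,4) + C(4,4) = 16.
By inclusion–exclusion: 715 − 371 + 16 = 360.

360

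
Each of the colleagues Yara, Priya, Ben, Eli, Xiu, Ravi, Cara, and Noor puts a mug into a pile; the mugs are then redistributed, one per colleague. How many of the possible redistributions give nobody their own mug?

Let Aᵢ be the assignments in which colleague i gets their own mug. We want the size of the complement of A₁∪…∪A_8.
By inclusion–exclusion this is Σ_{j=0}^{8} (−1)^j C(8,j)·(8−j)!.
Computing: 40320 − 40320 + 20160 − 6720 + 1680 − 336 + 56 − 8 + 1 = 14833.

14833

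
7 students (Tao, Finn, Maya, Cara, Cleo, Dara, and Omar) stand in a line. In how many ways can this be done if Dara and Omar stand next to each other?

Glue Dara and Omar into one block (2 internal orders), leaving 6 units to arrange in a row.
That gives 2 × 6! = 2 × 720 = 1440.

1440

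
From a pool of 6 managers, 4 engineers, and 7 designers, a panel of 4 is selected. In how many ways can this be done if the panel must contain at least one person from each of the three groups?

1176

Total 4-person selections from all 17: C(17,4) = 2380.
Selections missing a whole group: no managers → C(11,4) = 330; no engineers → C(13,4) = 715; no designers → C(10,4) = 210.
Add back selections omitting two groups (i.e. drawn from a single group): C(6,4) + C(4,4) + C(7,4) = 51.
By inclusion–exclusion: 2380 − 1255 + 51 = 1176.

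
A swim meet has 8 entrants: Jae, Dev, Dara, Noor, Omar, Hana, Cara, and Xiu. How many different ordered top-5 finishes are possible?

This is an ordered selection of 5 from 8: P(8,5).
That gives 8 × 7 × 6 × 5 × 4 = 6720.

6720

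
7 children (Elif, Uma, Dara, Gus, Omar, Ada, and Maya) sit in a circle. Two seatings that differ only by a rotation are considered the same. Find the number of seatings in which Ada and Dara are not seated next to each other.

480

Without the restriction there are (6)! = 720 seatings.
Those with Ada next to Dara: fuse the pair into one unit and seat 6 units around a circle — 2·(5)! = 240.
Subtracting, 720 − 240 = 480.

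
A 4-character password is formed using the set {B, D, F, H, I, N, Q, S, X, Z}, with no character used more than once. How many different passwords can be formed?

Choose and order 4 of the 10 symbols: the first character has 10 options, the next 9, then 8, 7.
That product is 10 × 9 × 8 × 7 = 5040.

5040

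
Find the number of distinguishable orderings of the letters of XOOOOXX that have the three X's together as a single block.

5

Treat the 3 copies of X as a single block. The multiset to arrange is then {XXX, O, O, O, O}, 5 items in all.
That gives (5)!/(4!) = 5 arrangements.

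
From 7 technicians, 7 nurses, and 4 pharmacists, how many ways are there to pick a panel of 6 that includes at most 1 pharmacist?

11011

Split by how many pharmacists are chosen (0 through 1).
Sum: C(4,0)·C(14,6) + C(4,1)·C(14,5) = 3003 + 8008 = 11011.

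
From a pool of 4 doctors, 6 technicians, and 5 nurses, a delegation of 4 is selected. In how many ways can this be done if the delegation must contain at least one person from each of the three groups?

720

Unrestricted: C(15,4) = 1365 ways to pick any 4 of the 15.
Selections missing a whole group: no doctors → C(11,4) = 330; no technicians → C(9,4) = 126; no nurses → C(10,4) = 210.
Add back selections omitting two groups (i.e. drawn from a single group): C(4,4) + C(6,4) + C(5,4) = 21.
By inclusion–exclusion: 1365 − 666 + 21 = 720.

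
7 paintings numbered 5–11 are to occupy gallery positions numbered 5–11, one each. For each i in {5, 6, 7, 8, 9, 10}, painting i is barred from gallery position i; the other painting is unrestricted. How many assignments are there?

Let Aᵢ (for 5 ≤ i ≤ 10) be the placements that put painting i in its forbidden gallery position. Any j of these fix j positions, leaving (7−j)! ways to fill the rest, and there are C(6,j) ways to pick which j.
By inclusion–exclusion, the number of valid placements is Σ_{j=0}^{6} (−1)^j C(6,j)·(7−j)!.
Computing: 5040 − 4320 + 1800 − 480 + 90 − 12 + 1 = 2119.

2119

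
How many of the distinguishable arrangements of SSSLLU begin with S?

30

Fix S in the first position and arrange the remaining 5 letters.
Those 5 letters have L appearing twice and S appearing twice, giving (5)!/(2!·2!) = 30.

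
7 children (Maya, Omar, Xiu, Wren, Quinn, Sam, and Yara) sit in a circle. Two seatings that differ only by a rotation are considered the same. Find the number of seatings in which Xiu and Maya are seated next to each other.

Glue Xiu and Maya into a block (2 internal orders). Seating 6 units around a circle gives (5)! arrangements.
So 2 × (5)! = 2 × 120 = 240.

240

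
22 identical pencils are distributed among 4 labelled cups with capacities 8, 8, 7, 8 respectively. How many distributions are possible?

Ignoring the caps, the number of non-negative solutions to x_1+…+x_4 = 22 is C(25,3) = 2300.
Subtract solutions that violate a single cap (substitute x_i' = x_i − (cap_i+1)): x_1 ≥ 9 gives C(16,3) = 560; x_2 ≥ 9 gives C(16,3) = 560; x_3 ≥ 8 gives C(17,3) = 680; x_4 ≥ 9 gives C(16,3) = 560. Together 2360.
Add back pairs where two caps are both exceeded: 35 + 56 + 35 + 56 + 35 + 56 = 273.
By inclusion–exclusion the count is 2300 − 2360 + 273 = 213.

213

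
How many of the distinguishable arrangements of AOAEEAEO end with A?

210

With the last slot taken by A, it remains to arrange the other 7 letters (OAEEAEO).
Those 7 letters have A appearing twice, E appearing 3 times, and O appearing twice, giving (7)!/(3!·2!·2!) = 210.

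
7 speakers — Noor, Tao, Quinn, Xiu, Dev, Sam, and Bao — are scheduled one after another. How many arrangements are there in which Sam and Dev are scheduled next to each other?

1440

Place the 5 others and the Sam-Dev pair as 6 objects in a line; the pair has 2 internal arrangements.
That gives 2 × 6! = 2 × 720 = 1440.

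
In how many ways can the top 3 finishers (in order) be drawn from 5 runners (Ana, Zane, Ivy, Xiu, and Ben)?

This is an ordered selection of 3 from 5: P(5,3).
That gives 5 × 4 × 3 = 60.

60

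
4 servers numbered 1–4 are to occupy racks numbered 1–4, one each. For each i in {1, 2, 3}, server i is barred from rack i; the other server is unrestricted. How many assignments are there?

11

Let Aᵢ (for i ∈ {1, 2, 3}) be the placements that put server i in its forbidden rack. Any j of these fix j positions, leaving (4−j)! ways to fill the rest, and there are C(3,j) ways to pick which j.
By inclusion–exclusion, the number of valid placements is Σ_{j=0}^{3} (−1)^j C(3,j)·(4−j)!.
Computing: 24 − 18 + 6 − 1 = 11.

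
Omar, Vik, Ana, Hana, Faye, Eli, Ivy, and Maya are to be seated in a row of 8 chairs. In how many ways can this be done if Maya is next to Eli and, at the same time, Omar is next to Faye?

2880

Treat {Maya,Eli} as one block (2 orders) and {Omar,Faye} as another (2 orders).
That leaves 6 units to arrange: 2 × 2 × 6! = 4 × 720 = 2880.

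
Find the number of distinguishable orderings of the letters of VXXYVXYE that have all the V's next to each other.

420

Treat the 2 copies of V as a single block. The multiset to arrange is then {VV, E, X, X, X, Y, Y}, 7 items in all.
That gives (7)!/(3!·2!) = 420 arrangements.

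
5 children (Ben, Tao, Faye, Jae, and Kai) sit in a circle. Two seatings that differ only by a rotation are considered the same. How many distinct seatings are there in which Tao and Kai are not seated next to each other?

Without the restriction there are (4)! = 24 seatings.
Those with Tao next to Kai: fuse the pair into one unit and seat 4 units around a circle — 2·(3)! = 12.
Subtracting, 24 − 12 = 12.

12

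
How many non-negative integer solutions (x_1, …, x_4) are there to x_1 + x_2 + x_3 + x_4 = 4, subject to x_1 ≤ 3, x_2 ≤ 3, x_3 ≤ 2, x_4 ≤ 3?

Ignoring the caps, the number of non-negative solutions to x_1+…+x_4 = 4 is C(7,3) = 35.
Subtract solutions that violate a single cap (substitute x_i' = x_i − (cap_i+1)): x_1 ≥ 4 gives C(3,3) = 1; x_2 ≥ 4 gives C(3,3) = 1; x_3 ≥ 3 gives C(4,3) = 4; x_4 ≥ 4 gives C(3,3) = 1. Together 7.
No two caps can be exceeded simultaneously, so the pair terms are all 0.
By inclusion–exclusion the count is 35 − 7 + 0 = 28.

28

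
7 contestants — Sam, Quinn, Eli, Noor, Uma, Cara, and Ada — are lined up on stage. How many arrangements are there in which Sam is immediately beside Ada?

1440

Treat {Sam, Ada} as a single unit. There are 6 units to order, and the pair itself can be ordered 2 ways.
So the count is 2·(6)! = 1440.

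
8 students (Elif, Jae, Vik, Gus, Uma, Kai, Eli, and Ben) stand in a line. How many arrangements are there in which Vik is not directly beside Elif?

30240

There are 8! = 40320 arrangements in all. If Vik and Elif are adjacent, merging them into one block gives 2·(7)! = 10080 arrangements.
So 40320 − 10080 = 30240 arrangements keep them apart.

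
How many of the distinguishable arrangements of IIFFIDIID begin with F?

168

With the first slot taken by F, it remains to arrange the other 8 letters (IIFIDIID).
Those 8 letters have D appearing twice and I appearing 5 times, giving (8)!/(5!·2!) = 168.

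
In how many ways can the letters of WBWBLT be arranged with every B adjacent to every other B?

Treat the 2 copies of B as a single block. The multiset to arrange is then {BB, L, T, W, W}, 5 items in all.
That gives (5)!/(2!) = 60 arrangements.

60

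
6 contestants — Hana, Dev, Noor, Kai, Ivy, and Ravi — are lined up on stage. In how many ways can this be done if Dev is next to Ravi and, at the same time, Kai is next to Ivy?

Treat {Dev,Ravi} as one block (2 orders) and {Kai,Ivy} as another (2 orders).
That leaves 4 units to arrange: 2 × 2 × 4! = 4 × 24 = 96.

96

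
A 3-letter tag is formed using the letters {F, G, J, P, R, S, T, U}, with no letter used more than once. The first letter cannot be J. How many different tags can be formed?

The first letter has 8−1 = 7 choices (anything except J).
The remaining 2 letters are filled from the other 7 symbols without repetition: 7 × 6 = 42.
Total: 7 × 42 = 294.

294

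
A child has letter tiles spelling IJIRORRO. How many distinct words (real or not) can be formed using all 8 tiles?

1680

The 8 letters of IJIRORRO have repeats: I appearing twice, O appearing twice, and R appearing 3 times.
Dividing 8! = 40320 by 3!·2!·2! = 24 for the repeated letters gives 1680.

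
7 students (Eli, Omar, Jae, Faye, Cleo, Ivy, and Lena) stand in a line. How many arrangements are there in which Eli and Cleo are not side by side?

3600

There are 7! = 5040 arrangements in all. If Eli and Cleo are adjacent, merging them into one block gives 2·(6)! = 1440 arrangements.
Complementary counting: 5040 − 1440 = 3600.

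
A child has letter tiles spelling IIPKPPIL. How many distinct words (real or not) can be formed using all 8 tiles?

1120

The 8 letters of IIPKPPIL have repeats: I appearing 3 times and P appearing 3 times.
So there are 8! / (3!·3!) = 1120 distinguishable arrangements.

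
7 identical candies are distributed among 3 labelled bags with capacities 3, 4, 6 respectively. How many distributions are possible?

19

Without the upper bounds there are C(9,2) = 36 ways to split 7 among 3 bags.
Subtract solutions that violate a single cap (substitute x_i' = x_i − (cap_i+1)): x_1 ≥ 4 gives C(5,2) = 10; x_2 ≥ 5 gives C(4,2) = 6; x_3 ≥ 7 gives C(2,2) = 1. Together 17.
No two caps can be exceeded simultaneously, so the pair terms are all 0.
By inclusion–exclusion the count is 36 − 17 + 0 = 19.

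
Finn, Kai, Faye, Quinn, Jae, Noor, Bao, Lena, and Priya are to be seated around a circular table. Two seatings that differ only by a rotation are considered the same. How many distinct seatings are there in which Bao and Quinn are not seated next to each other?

30240

Without the restriction there are (8)! = 40320 seatings.
Those with Bao next to Quinn: fuse the pair into one unit and seat 8 units around a circle — 2·(7)! = 10080.
Subtracting, 40320 − 10080 = 30240.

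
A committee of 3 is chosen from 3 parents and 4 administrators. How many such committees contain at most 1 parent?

22

Split by how many parents are chosen (0 through 1).
Sum: C(3,0)·C(4,3) + C(3,1)·C(4,2) = 4 + 18 = 22.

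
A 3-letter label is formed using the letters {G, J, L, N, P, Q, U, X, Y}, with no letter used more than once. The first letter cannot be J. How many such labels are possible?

448

The first letter has 9−1 = 8 choices (anything except J).
The remaining 2 letters are filled from the other 8 symbols without repetition: 8 × 7 = 56.
Total: 8 × 56 = 448.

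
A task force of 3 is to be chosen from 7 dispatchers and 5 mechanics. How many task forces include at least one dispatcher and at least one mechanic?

Unrestricted: C(12,3) = 220 ways to pick any 3 of the 12.
Subtract selections that omit an entire group: no dispatchers → C(5,3) = 10; no mechanics → C(7,3) = 35.
Both groups omitted at once is impossible, so 220 − 45 = 175.

175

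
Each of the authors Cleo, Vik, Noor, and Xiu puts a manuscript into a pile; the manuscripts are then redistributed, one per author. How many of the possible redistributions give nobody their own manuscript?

9

Let Aᵢ be the assignments in which author i gets their own manuscript. We want the size of the complement of A₁∪…∪A_4.
By inclusion–exclusion this is Σ_{j=0}^{4} (−1)^j C(4,j)·(4−j)!.
Computing: 24 − 24 + 12 − 4 + 1 = 9.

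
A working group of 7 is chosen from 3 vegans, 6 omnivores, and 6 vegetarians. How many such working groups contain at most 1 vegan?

3564

Split by how many vegans are chosen (0 through 1).
Sum: C(3,0)·C(12,7) + C(3,1)·C(12,6) = 792 + 2772 = 3564.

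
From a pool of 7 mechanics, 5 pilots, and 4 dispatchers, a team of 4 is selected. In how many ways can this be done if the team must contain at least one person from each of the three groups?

Unrestricted: C(16,4) = 1820 ways to pick any 4 of the 16.
Subtract selections that omit an entire group: no mechanics → C(9,4) = 126; no pilots → C(11,4) = 330; no dispatchers → C(12,4) = 495.
Add back selections omitting two groups (i.e. drawn from a single group): C(7,4) + C(5,4) + C(4,4) = 41.
By inclusion–exclusion: 1820 − 951 + 41 = 910.

910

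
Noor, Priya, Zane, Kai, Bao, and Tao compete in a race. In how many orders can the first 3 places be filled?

This is an ordered selection of 3 from 6: P(6,3).
That gives 6 × 5 × 4 = 120.

120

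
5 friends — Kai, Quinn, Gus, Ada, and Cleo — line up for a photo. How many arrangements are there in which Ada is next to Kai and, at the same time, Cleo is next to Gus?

Treat {Ada,Kai} as one block (2 orders) and {Cleo,Gus} as another (2 orders).
That leaves 3 units to arrange: 2 × 2 × 3! = 4 × 6 = 24.

24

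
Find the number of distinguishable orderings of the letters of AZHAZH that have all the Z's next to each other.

Treat the 2 copies of Z as a single block. The multiset to arrange is then {ZZ, A, A, H, H}, 5 items in all.
That gives (5)!/(2!·2!) = 30 arrangements.

30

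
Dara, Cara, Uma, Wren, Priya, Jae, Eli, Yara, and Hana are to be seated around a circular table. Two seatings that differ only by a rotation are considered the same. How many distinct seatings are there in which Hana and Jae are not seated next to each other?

Without the restriction there are (8)! = 40320 seatings.
Those with Hana next to Jae: fuse the pair into one unit and seat 8 units around a circle — 2·(7)! = 10080.
Subtracting, 40320 − 10080 = 30240.

30240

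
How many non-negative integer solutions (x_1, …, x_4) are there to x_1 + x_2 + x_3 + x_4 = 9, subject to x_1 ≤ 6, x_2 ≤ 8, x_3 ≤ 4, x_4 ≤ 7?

Without the upper bounds there are C(12,3) = 220 ways to split 9 among 4 variables.
Subtract solutions that violate a single cap (substitute x_i' = x_i − (cap_i+1)): x_1 ≥ 7 gives C(5,3) = 10; x_2 ≥ 9 gives C(3,3) = 1; x_3 ≥ 5 gives C(7,3) = 35; x_4 ≥ 8 gives C(4,3) = 4. Together 50.
No two caps can be exceeded simultaneously, so the pair terms are all 0.
By inclusion–exclusion the count is 220 − 50 + 0 = 170.

170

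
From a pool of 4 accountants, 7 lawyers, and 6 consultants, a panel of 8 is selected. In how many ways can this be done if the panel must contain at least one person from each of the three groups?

22813

Unrestricted: C(17,8) = 24310 ways to pick any 8 of the 17.
Selections missing a whole group: no accountants → C(13,8) = 1287; no lawyers → C(10,8) = 45; no consultants → C(11,8) = 165.
Add back selections omitting two groups (i.e. drawn from a single group): C(4,8) + C(7,8) + C(6,8) = 0.
By inclusion–exclusion: 24310 − 1497 + 0 = 22813.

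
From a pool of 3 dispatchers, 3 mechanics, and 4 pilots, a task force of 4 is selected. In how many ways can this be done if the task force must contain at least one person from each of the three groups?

126

Unrestricted: C(10,4) = 210 ways to pick any 4 of the 10.
Selections missing a whole group: no dispatchers → C(7,4) = 35; no mechanics → C(7,4) = 35; no pilots → C(6,4) = 15.
Add back selections omitting two groups (i.e. drawn from a single group): C(3,4) + C(3,4) + C(4,4) = 1.
By inclusion–exclusion: 210 − 85 + 1 = 126.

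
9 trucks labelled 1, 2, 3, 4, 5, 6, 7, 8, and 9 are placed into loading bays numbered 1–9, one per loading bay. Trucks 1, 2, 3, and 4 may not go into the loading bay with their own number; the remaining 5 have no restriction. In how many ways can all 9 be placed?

229080

Let Aᵢ (for 1 ≤ i ≤ 4) be the placements that put truck i in its forbidden loading bay. Any j of these fix j positions, leaving (9−j)! ways to fill the rest, and there are C(4,j) ways to pick which j.
By inclusion–exclusion, the number of valid placements is Σ_{j=0}^{4} (−1)^j C(4,j)·(9−j)!.
Computing: 362880 − 161280 + 30240 − 2880 + 120 = 229080.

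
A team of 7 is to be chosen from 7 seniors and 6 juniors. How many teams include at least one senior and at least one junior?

Total 7-person selections from all 13: C(13,7) = 1716.
Subtract selections that omit an entire group: no seniors → C(6,7) = 0; no juniors → C(7,7) = 1.
Both groups omitted at once is impossible, so 1716 − 1 = 1715.

1715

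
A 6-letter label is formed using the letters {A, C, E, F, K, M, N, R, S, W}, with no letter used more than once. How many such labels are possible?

151200

Choose and order 6 of the 10 symbols: the first letter has 10 options, the next 9, and so on down to 5.
10 × 9 × 8 × 7 × 6 × 5 = 151200.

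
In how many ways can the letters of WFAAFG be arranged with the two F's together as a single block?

Treat the 2 copies of F as a single block. The multiset to arrange is then {FF, A, A, G, W}, 5 items in all.
That gives (5)!/(2!) = 60 arrangements.

60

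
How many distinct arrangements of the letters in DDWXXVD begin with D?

180

Fix D in the first position and arrange the remaining 6 letters.
Those 6 letters have D appearing twice and X appearing twice, giving (6)!/(2!·2!) = 180.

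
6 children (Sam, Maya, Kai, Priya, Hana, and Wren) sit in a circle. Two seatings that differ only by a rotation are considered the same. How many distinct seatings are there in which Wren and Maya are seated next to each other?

48

Glue Wren and Maya into a block (2 internal orders). Seating 5 units around a circle gives (4)! arrangements.
So 2 × (4)! = 2 × 24 = 48.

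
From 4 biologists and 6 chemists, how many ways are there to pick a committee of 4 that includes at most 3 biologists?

Split by how many biologists are chosen (0 through 3).
Sum: C(4,0)·C(6,4) + C(4,1)·C(6,3) + C(4,2)·C(6,2) + C(4,3)·C(6,1) = 15 + 80 + 90 + 24 = 209.

209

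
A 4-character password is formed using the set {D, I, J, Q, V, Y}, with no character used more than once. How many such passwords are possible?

360

This is a permutation of 4 out of 6: P(6,4) = 6!/2!.
That product is 6 × 5 × 4 × 3 = 360.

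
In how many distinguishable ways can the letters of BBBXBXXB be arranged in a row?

56

Letter multiplicities in BBBXBXXB: B×5, X×3.
The number of distinct arrangements is 8!/(5!·3!) = 40320/720 = 56.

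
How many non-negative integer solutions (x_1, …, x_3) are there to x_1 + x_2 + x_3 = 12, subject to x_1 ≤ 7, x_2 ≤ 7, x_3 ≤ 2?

12

By stars and bars, unrestricted non-negative solutions to x_1+…+x_3 = 12 number C(12+2,2) = 91.
Subtract solutions that violate a single cap (substitute x_i' = x_i − (cap_i+1)): x_1 ≥ 8 gives C(6,2) = 15; x_2 ≥ 8 gives C(6,2) = 15; x_3 ≥ 3 gives C(11,2) = 55. Together 85.
Add back pairs where two caps are both exceeded: 0 + 3 + 3 = 6.
By inclusion–exclusion the count is 91 − 85 + 6 = 12.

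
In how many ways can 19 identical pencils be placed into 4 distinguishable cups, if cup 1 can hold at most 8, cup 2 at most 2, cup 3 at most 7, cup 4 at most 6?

Ignoring the caps, the number of non-negative solutions to x_1+…+x_4 = 19 is C(22,3) = 1540.
Subtract solutions that violate a single cap (substitute x_i' = x_i − (cap_i+1)): x_1 ≥ 9 gives C(13,3) = 286; x_2 ≥ 3 gives C(19,3) = 969; x_3 ≥ 8 gives C(14,3) = 364; x_4 ≥ 7 gives C(15,3) = 455. Together 2074.
Add back pairs where two caps are both exceeded: 120 + 10 + 20 + 165 + 220 + 35 = 570.
Subtract triples: 0 + 1 + 0 + 4 = 5.
By inclusion–exclusion the count is 1540 − 2074 + 570 − 5 = 31.

31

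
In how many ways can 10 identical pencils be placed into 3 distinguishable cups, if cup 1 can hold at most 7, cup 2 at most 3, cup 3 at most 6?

22

By stars and bars, unrestricted non-negative solutions to x_1+…+x_3 = 10 number C(10+2,2) = 66.
Subtract solutions that violate a single cap (substitute x_i' = x_i − (cap_i+1)): x_1 ≥ 8 gives C(4,2) = 6; x_2 ≥ 4 gives C(8,2) = 28; x_3 ≥ 7 gives C(5,2) = 10. Together 44.
No two caps can be exceeded simultaneously, so the pair terms are all 0.
By inclusion–exclusion the count is 66 − 44 + 0 = 22.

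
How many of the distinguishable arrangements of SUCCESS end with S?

Fix S in the last position and arrange the remaining 6 letters.
Those 6 letters have C appearing twice and S appearing twice, giving (6)!/(2!·2!) = 180.

180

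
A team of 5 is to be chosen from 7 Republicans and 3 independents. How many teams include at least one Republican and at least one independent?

231

With no constraint there are C(10,5) = 252 possible selections.
Subtract selections that omit an entire group: no Republicans → C(3,5) = 0; no independents → C(7,5) = 21.
Both groups omitted at once is impossible, so 252 − 21 = 231.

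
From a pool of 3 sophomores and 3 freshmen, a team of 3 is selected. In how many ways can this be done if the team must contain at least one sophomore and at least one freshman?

Unrestricted: C(6,3) = 20 ways to pick any 3 of the 6.
Subtract selections that omit an entire group: no sophomores → C(3,3) = 1; no freshmen → C(3,3) = 1.
Both groups omitted at once is impossible, so 20 − 2 = 18.

18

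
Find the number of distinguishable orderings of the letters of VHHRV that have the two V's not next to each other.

18

Total arrangements of VHHRV: 5!/(2!·2!) = 30.
If the two V's are adjacent, glue them into one block, leaving 4 items to arrange: (4)!/(2!) = 12 ways.
Subtracting, 30 − 12 = 18 arrangements keep the V's apart.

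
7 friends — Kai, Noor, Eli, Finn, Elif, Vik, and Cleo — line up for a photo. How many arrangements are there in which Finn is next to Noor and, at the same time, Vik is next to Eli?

Treat {Finn,Noor} as one block (2 orders) and {Vik,Eli} as another (2 orders).
That leaves 5 units to arrange: 2 × 2 × 5! = 4 × 120 = 480.

480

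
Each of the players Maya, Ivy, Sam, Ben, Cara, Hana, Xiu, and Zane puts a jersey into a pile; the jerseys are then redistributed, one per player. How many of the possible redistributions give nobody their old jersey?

This is the derangement count D_8: permutations of 8 items with no fixed point.
By inclusion–exclusion this is Σ_{j=0}^{8} (−1)^j C(8,j)·(8−j)!.
Computing: 40320 − 40320 + 20160 − 6720 + 1680 − 336 + 56 − 8 + 1 = 14833.

14833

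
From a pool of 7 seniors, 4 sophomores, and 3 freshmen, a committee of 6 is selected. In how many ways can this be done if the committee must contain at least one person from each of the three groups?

Unrestricted: C(14,6) = 3003 ways to pick any 6 of the 14.
Selections missing a whole group: no seniors → C(7,6) = 7; no sophomores → C(10,6) = 210; no freshmen → C(11,6) = 462.
Add back selections omitting two groups (i.e. drawn from a single group): C(7,6) + C(4,6) + C(3,6) = 7.
By inclusion–exclusion: 3003 − 679 + 7 = 2331.

2331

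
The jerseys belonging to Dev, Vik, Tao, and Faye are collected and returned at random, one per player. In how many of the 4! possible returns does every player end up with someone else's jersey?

9

Count assignments avoiding every fixed point. For any j of the 4 players fixed to their old jersey, the other 4−j can be arranged in (4−j)! ways.
By inclusion–exclusion this is Σ_{j=0}^{4} (−1)^j C(4,j)·(4−j)!.
Computing: 24 − 24 + 12 − 4 + 1 = 9.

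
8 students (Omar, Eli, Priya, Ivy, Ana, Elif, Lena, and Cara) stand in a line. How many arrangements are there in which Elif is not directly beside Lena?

There are 8! = 40320 arrangements in all. If Elif and Lena are adjacent, merging them into one block gives 2·(7)! = 10080 arrangements.
So 40320 − 10080 = 30240 arrangements keep them apart.

30240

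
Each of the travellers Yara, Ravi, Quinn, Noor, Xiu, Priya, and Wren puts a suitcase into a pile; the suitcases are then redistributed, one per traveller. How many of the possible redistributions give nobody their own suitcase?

This is the derangement count D_7: permutations of 7 items with no fixed point.
By inclusion–exclusion this is Σ_{j=0}^{7} (−1)^j C(7,j)·(7−j)!.
Computing: 5040 − 5040 + 2520 − 840 + 210 − 42 + 7 − 1 = 1854.

1854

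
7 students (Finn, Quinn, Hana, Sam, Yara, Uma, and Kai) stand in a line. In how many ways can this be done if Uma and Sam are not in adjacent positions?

3600

Of the 7! = 5040 arrangements, those with Uma and Sam adjacent number 2 × 6! = 1440 (treat the pair as a block with 2 internal orders).
So 5040 − 1440 = 3600 arrangements keep them apart.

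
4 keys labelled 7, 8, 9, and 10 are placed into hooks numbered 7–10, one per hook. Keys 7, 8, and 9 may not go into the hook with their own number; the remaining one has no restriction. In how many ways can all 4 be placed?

11

Let Aᵢ (for i ∈ {7, 8, 9}) be the placements that put key i in its forbidden hook. Any j of these fix j positions, leaving (4−j)! ways to fill the rest, and there are C(3,j) ways to pick which j.
By inclusion–exclusion, the number of valid placements is Σ_{j=0}^{3} (−1)^j C(3,j)·(4−j)!.
Computing: 24 − 18 + 6 − 1 = 11.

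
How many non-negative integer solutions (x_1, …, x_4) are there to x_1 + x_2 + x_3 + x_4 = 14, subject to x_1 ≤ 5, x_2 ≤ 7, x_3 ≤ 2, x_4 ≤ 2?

Without the upper bounds there are C(17,3) = 680 ways to split 14 among 4 variables.
Subtract solutions that violate a single cap (substitute x_i' = x_i − (cap_i+1)): x_1 ≥ 6 gives C(11,3) = 165; x_2 ≥ 8 gives C(9,3) = 84; x_3 ≥ 3 gives C(14,3) = 364; x_4 ≥ 3 gives C(14,3) = 364. Together 977.
Add back pairs where two caps are both exceeded: 1 + 56 + 56 + 20 + 20 + 165 = 318.
Subtract triples: 0 + 0 + 10 + 1 = 11.
By inclusion–exclusion the count is 680 − 977 + 318 − 11 = 10.

10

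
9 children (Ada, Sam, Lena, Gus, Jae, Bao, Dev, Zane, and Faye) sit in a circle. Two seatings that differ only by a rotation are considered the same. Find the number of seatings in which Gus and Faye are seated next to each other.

Treat {Gus, Faye} as one unit (2 internal orders) and seat the resulting 8 units around the table: (7)! circular arrangements.
So 2 × (7)! = 2 × 5040 = 10080.

10080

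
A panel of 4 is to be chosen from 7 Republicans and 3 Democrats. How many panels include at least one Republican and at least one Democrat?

175

Unrestricted: C(10,4) = 210 ways to pick any 4 of the 10.
Subtract selections that omit an entire group: no Republicans → C(3,4) = 0; no Democrats → C(7,4) = 35.
Both groups omitted at once is impossible, so 210 − 35 = 175.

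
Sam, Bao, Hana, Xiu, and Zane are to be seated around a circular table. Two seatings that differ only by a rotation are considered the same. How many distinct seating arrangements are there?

24

Around a circle, 5 distinct people have 5!/5 = (4)! = 24 rotationally distinct seatings.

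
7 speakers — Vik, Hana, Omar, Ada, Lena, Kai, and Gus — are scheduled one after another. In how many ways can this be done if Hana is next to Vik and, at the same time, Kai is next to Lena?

480

Treat {Hana,Vik} as one block (2 orders) and {Kai,Lena} as another (2 orders).
That leaves 5 units to arrange: 2 × 2 × 5! = 4 × 120 = 480.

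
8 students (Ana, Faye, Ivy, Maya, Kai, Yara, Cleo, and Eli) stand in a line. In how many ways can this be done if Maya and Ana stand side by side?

10080

Treat {Maya, Ana} as a single unit. There are 7 units to order, and the pair itself can be ordered 2 ways.
So the count is 2·(7)! = 10080.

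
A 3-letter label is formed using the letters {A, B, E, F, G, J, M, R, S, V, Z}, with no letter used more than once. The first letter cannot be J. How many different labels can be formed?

The first letter has 11−1 = 10 choices (anything except J).
The remaining 2 letters are filled from the other 10 symbols without repetition: 10 × 9 = 90.
Total: 10 × 90 = 900.

900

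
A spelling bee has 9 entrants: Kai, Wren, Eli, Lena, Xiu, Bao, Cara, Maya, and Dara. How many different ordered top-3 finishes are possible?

504

This is an ordered selection of 3 from 9: P(9,3).
That gives 9 × 8 × 7 = 504.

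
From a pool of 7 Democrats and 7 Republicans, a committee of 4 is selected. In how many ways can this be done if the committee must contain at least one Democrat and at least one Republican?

931

With no constraint there are C(14,4) = 1001 possible selections.
Selections missing a whole group: no Democrats → C(7,4) = 35; no Republicans → C(7,4) = 35.
Both groups omitted at once is impossible, so 1001 − 70 = 931.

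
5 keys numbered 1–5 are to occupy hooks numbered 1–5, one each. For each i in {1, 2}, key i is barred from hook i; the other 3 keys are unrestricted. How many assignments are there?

78

Let Aᵢ (for i ∈ {1, 2}) be the placements that put key i in its forbidden hook. Any j of these fix j positions, leaving (5−j)! ways to fill the rest, and there are C(2,j) ways to pick which j.
By inclusion–exclusion, the number of valid placements is Σ_{j=0}^{2} (−1)^j C(2,j)·(5−j)!.
Computing: 120 − 48 + 6 = 78.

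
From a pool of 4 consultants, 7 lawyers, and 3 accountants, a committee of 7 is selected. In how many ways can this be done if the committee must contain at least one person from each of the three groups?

2982

Total 7-person selections from all 14: C(14,7) = 3432.
Subtract selections that omit an entire group: no consultants → C(10,7) = 120; no lawyers → C(7,7) = 1; no accountants → C(11,7) = 330.
Add back selections omitting two groups (i.e. drawn from a single group): C(4,7) + C(7,7) + C(3,7) = 1.
By inclusion–exclusion: 3432 − 451 + 1 = 2982.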